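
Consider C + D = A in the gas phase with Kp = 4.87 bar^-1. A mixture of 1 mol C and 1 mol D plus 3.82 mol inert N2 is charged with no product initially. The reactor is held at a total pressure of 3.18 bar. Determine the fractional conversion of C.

Take 1 mol C as basis and let X be its fractional conversion, so ξ = X.
Species balance: n_C = 1 − X; n_D = 1 − X; n_A = X; n_I = 3.82 (inert).
Total moles n_T = 5.82 − X.
y_i = n_i/n_T, p_i = y_i·P. Kp = p_A / (p_C p_D).
Equating to 4.87 bar^-1 and solving on 0 < X < 1: X = 0.563.

X = 0.563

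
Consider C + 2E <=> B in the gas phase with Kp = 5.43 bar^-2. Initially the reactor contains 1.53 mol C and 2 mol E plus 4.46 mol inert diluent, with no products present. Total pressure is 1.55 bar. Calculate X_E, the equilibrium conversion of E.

X = 0.404

Basis: 2 mol E initially; let X = conversion of E. Extent ξ = X.
Moles: n_C = 1.53 − X; n_E = 2 − 2X; n_B = X; n_I = 4.46 (inert).
Summing: n_T = 7.99 − 2X.
Mole fractions y_i = n_i/n_T; Kp = p_B / (p_C p_E^2) with p_i = y_i·P.
Setting this equal to 5.43 bar^-2 and taking the physical root (0 < X < 1) gives X = 0.404.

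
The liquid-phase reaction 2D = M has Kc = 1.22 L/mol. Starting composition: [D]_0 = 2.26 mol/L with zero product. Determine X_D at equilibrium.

X = 0.655

Let X = conversion of D; extent ξ = 2.26X/2 mol/L.
Concentrations: [D] = 2.26 − 2.26X; [M] = 1.13X.
Kc = [M] / ([D]^2).
Equating to 1.22 L/mol: the physical root is X = 0.655.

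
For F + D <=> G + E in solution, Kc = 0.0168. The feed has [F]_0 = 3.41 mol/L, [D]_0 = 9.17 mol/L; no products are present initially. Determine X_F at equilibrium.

Let X = conversion of F; extent ξ = 3.41·X mol/L.
Concentrations: [F] = 3.41 − 3.41X; [D] = 9.17 − 3.41X; [G] = 3.41X; [E] = 3.41X.
Kc = [G] [E] / ([F] [D]).
Setting equal to 0.0168 and solving for X on (0,1) gives X = 0.185.

X = 0.185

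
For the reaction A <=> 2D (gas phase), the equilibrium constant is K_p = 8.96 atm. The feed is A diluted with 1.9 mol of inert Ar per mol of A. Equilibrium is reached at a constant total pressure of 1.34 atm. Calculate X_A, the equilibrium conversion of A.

Take 1 mol A as basis and let X be its fractional conversion, so ξ = X.
Mole table: n_A = 1 − X; n_D = 2X; n_I = 1.9 (inert).
n_T = Σnᵢ = 2.9 + X.
Mole fractions y_i = n_i/n_T; K_p = p_D^2 / (p_A) with p_i = y_i·P.
This yields a degree-2 equation in X; solving on (0,1), X = 0.878.

X = 0.878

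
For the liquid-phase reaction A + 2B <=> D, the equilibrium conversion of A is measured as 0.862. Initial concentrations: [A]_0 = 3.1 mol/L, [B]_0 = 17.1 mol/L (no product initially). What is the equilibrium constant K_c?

Let X = conversion of A.
Concentrations: [A] = 3.1 − 3.1X; [B] = 17.1 − 6.2X; [D] = 3.1X.
At X = 0.862: [A] = 0.428, [B] = 11.8, [D] = 2.67.
K_c = [D] / ([A] [B]^2) = 0.0452 (mol/L)^-2.

K_c = 0.0452 (mol/L)^-2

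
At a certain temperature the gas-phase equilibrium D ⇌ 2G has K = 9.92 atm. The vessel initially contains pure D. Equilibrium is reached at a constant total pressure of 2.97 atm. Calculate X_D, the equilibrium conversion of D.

X = 0.675

Basis: 1 mol D initially; let X = conversion of D. Extent ξ = X.
At extent ξ: n_D = 1 − X; n_G = 2X.
Summing: n_T = 1 + X.
Mole fractions y_i = n_i/n_T; K = p_G^2 / (p_D) with p_i = y_i·P.
Equating to 9.92 atm and solving on 0 < X < 1: X = 0.675.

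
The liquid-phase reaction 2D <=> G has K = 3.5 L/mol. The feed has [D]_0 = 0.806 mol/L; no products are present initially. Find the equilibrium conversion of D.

Let X = conversion of D; extent ξ = 0.806X/2 mol/L.
Concentrations: [D] = 0.806 − 0.806X; [G] = 0.403X.
K = [G] / ([D]^2).
Solving K = 3.5 for X ∈ (0,1): X = 0.658.

X = 0.658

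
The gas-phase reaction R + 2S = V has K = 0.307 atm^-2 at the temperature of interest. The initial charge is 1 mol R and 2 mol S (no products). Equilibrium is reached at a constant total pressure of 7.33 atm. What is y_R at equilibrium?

y_R = 0.188

Let X = conversion of R (basis 1 mol R); extent of reaction ξ = X.
Species balance: n_R = 1 − X; n_S = 2 − 2X; n_V = X.
Summing: n_T = 3 − 2X.
With p_i = (n_i/n_T)P, K = p_V / (p_R p_S^2).
Equating to 0.307 atm^-2 and solving on 0 < X < 1: X = 0.699.
Then n_R = 0.301, n_T = 1.6, so y_R = 0.188.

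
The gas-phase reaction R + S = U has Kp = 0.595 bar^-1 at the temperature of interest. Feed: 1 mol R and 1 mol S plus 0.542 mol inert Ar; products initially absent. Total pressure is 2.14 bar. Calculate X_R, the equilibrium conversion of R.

X = 0.287

Let X = conversion of R (basis 1 mol R); extent of reaction ξ = X.
Species balance: n_R = 1 − X; n_S = 1 − X; n_U = X; n_I = 0.542 (inert).
n_T = Σnᵢ = 2.54 − X.
With p_i = (n_i/n_T)P, Kp = p_U / (p_R p_S).
Setting this equal to 0.595 bar^-1 and taking the physical root (0 < X < 1) gives X = 0.287.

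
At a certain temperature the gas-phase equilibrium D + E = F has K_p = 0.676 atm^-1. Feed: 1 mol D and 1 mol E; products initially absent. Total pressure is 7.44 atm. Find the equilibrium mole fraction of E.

y_E = 0.289

Let X = conversion of D (basis 1 mol D); extent of reaction ξ = X.
At extent ξ: n_D = 1 − X; n_E = 1 − X; n_F = X.
n_T = Σnᵢ = 2 − X.
Mole fractions y_i = n_i/n_T; K_p = p_F / (p_D p_E) with p_i = y_i·P.
Equating to 0.676 atm^-1 and solving on 0 < X < 1: X = 0.593.
Then n_E = 0.407, n_T = 1.41, so y_E = 0.289.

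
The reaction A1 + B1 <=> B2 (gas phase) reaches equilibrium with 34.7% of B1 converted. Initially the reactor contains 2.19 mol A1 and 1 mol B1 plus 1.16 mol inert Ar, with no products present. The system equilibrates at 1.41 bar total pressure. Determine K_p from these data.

Basis: 1 mol B1 initially; let X = conversion of B1. Extent ξ = X.
At extent ξ: n_A1 = 2.19 − X; n_B1 = 1 − X; n_B2 = X; n_I = 1.16 (inert).
Total moles n_T = 4.35 − X.
At X = 0.347: n_A1 = 1.84, n_B1 = 0.653, n_B2 = 0.347, n_T = 4.
p_i = (n_i/n_T)·P. K_p = p_B2 / (p_A1 p_B1) = 0.819 bar^-1.

K_p = 0.819 bar^-1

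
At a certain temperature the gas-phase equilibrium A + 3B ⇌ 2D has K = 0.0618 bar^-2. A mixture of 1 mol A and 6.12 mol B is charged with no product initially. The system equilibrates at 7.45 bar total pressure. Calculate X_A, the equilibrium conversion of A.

X = 0.705

Take 1 mol A as basis and let X be its fractional conversion, so ξ = X.
Mole table: n_A = 1 − X; n_B = 6.12 − 3X; n_D = 2X.
Summing: n_T = 7.12 − 2X.
With p_i = (n_i/n_T)P, K = p_D^2 / (p_A p_B^3).
Substituting and setting equal to 0.0618 bar^-2 gives a polynomial in X; the root in (0,1) is X = 0.705.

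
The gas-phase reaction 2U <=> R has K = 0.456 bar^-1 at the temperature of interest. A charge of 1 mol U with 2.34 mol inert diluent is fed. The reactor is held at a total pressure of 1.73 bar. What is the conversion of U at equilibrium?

Basis: 1 mol U initially; let X = conversion of U. Extent ξ = 0.5X.
Species balance: n_U = 1 − X; n_R = 0.5X; n_I = 2.34 (inert).
n_T = Σnᵢ = 3.34 − 0.5X.
Mole fractions y_i = n_i/n_T; K = p_R / (p_U^2) with p_i = y_i·P.
Substituting and setting equal to 0.456 bar^-1 gives a polynomial in X; the root in (0,1) is X = 0.265.

X = 0.265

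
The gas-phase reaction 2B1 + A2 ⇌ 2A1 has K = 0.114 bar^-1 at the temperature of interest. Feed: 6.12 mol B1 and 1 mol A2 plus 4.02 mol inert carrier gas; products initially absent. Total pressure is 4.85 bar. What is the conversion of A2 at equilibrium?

Take 1 mol A2 as basis and let X be its fractional conversion, so ξ = X.
Mole table: n_B1 = 6.12 − 2X; n_A2 = 1 − X; n_A1 = 2X; n_I = 4.02 (inert).
n_T = Σnᵢ = 11.1 − X.
With p_i = (n_i/n_T)P, K = p_A1^2 / (p_B1^2 p_A2).
Equating to 0.114 bar^-1 and solving on 0 < X < 1: X = 0.444.

X = 0.444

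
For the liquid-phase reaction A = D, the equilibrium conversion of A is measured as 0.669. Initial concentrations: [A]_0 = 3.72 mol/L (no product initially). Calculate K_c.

K_c = 2.02

Let X = conversion of A.
Concentrations: [A] = 3.72 − 3.72X; [D] = 3.72X.
At X = 0.669: [A] = 1.23, [D] = 2.49.
K_c = [D] / ([A]) = 2.02.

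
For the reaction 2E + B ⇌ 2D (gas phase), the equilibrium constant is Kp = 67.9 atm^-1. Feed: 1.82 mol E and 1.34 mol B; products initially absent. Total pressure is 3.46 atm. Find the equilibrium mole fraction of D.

y_D = 0.679

Take 1.82 mol E as basis and let X be its fractional conversion, so ξ = 0.91X.
Mole table: n_E = 1.82 − 1.82X; n_B = 1.34 − 0.91X; n_D = 1.82X.
n_T = Σnᵢ = 3.16 − 0.91X.
y_i = n_i/n_T, p_i = y_i·P. Kp = p_D^2 / (p_E^2 p_B).
Substituting and setting equal to 67.9 atm^-1 gives a polynomial in X; the root in (0,1) is X = 0.880.
Then n_D = 1.6, n_T = 2.36, so y_D = 0.679.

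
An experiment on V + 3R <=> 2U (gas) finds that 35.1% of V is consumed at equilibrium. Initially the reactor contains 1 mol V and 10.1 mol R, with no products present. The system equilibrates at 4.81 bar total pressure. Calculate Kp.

Kp = 0.00479 bar^-2

Basis: 1 mol V initially; let X = conversion of V. Extent ξ = X.
Species balance: n_V = 1 − X; n_R = 10.1 − 3X; n_U = 2X.
Total moles n_T = 11.1 − 2X.
At X = 0.351: n_V = 0.649, n_R = 9.05, n_U = 0.702, n_T = 10.4.
p_i = (n_i/n_T)·P. Kp = p_U^2 / (p_V p_R^3) = 0.00479 bar^-2.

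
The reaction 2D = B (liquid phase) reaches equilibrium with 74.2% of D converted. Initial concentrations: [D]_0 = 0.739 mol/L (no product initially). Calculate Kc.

Kc = 7.54 L/mol

Let X = conversion of D.
Concentrations: [D] = 0.739 − 0.739X; [B] = 0.369X.
At X = 0.742: [D] = 0.191, [B] = 0.274.
Kc = [B] / ([D]^2) = 7.54 L/mol.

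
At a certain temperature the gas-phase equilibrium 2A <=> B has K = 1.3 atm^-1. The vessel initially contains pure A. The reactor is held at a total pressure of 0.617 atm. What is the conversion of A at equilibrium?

Take 1 mol A as basis and let X be its fractional conversion, so ξ = 0.5X.
Moles: n_A = 1 − X; n_B = 0.5X.
Total moles n_T = 1 − 0.5X.
Mole fractions y_i = n_i/n_T; K = p_B / (p_A^2) with p_i = y_i·P.
Setting this equal to 1.3 atm^-1 and taking the physical root (0 < X < 1) gives X = 0.513.

X = 0.513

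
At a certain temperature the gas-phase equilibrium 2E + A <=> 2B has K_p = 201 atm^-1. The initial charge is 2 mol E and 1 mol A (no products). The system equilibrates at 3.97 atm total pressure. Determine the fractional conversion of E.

X = 0.873

Let X = conversion of E (basis 2 mol E); extent of reaction ξ = X.
Mole table: n_E = 2 − 2X; n_A = 1 − X; n_B = 2X.
n_T = Σnᵢ = 3 − X.
Mole fractions y_i = n_i/n_T; K_p = p_B^2 / (p_E^2 p_A) with p_i = y_i·P.
Substituting and setting equal to 201 atm^-1 gives a polynomial in X; the root in (0,1) is X = 0.873.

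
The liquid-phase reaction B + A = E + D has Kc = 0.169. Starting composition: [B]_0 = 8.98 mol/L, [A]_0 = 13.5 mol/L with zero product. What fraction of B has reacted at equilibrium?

X = 0.354

Let X = conversion of B; extent ξ = 8.98·X mol/L.
Concentrations: [B] = 8.98 − 8.98X; [A] = 13.5 − 8.98X; [E] = 8.98X; [D] = 8.98X.
Kc = [E] [D] / ([B] [A]).
Equating to 0.169: the physical root is X = 0.354.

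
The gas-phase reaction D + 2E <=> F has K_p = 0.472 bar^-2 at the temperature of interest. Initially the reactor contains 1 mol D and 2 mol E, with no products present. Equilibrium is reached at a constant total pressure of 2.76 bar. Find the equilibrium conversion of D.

Take 1 mol D as basis and let X be its fractional conversion, so ξ = X.
Species balance: n_D = 1 − X; n_E = 2 − 2X; n_F = X.
n_T = Σnᵢ = 3 − 2X.
Mole fractions y_i = n_i/n_T; K_p = p_F / (p_D p_E^2) with p_i = y_i·P.
Setting this equal to 0.472 bar^-2 and taking the physical root (0 < X < 1) gives X = 0.482.

X = 0.482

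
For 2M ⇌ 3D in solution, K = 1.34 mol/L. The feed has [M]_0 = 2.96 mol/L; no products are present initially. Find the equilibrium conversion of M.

Let X = conversion of M; extent ξ = 2.96X/2 mol/L.
Concentrations: [M] = 2.96 − 2.96X; [D] = 4.44X.
K = [D]^3 / ([M]^2).
Setting equal to 1.34 and solving for X on (0,1) gives X = 0.374.

X = 0.374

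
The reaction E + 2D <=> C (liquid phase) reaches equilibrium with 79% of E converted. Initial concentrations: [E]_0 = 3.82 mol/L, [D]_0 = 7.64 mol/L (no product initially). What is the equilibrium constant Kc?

Let X = conversion of E.
Concentrations: [E] = 3.82 − 3.82X; [D] = 7.64 − 7.64X; [C] = 3.82X.
At X = 0.79: [E] = 0.802, [D] = 1.6, [C] = 3.02.
Kc = [C] / ([E] [D]^2) = 1.46 (mol/L)^-2.

Kc = 1.46 (mol/L)^-2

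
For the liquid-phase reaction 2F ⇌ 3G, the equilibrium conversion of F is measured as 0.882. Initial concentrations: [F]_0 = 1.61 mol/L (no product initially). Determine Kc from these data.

Let X = conversion of F.
Concentrations: [F] = 1.61 − 1.61X; [G] = 2.42X.
At X = 0.882: [F] = 0.19, [G] = 2.13.
Kc = [G]^3 / ([F]^2) = 268 mol/L.

Kc = 268 mol/L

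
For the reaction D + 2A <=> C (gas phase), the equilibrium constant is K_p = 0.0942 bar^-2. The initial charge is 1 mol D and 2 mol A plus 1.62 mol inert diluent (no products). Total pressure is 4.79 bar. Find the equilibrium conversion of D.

Let X = conversion of D (basis 1 mol D); extent of reaction ξ = X.
Mole table: n_D = 1 − X; n_A = 2 − 2X; n_C = X; n_I = 1.62 (inert).
Total moles n_T = 4.62 − 2X.
Mole fractions y_i = n_i/n_T; K_p = p_C / (p_D p_A^2) with p_i = y_i·P.
Substituting and setting equal to 0.0942 bar^-2 gives a polynomial in X; the root in (0,1) is X = 0.229.

X = 0.229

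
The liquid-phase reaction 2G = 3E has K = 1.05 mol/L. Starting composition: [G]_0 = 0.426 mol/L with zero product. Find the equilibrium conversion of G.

Let X = conversion of G; extent ξ = 0.426X/2 mol/L.
Concentrations: [G] = 0.426 − 0.426X; [E] = 0.639X.
K = [E]^3 / ([G]^2).
This equals 1.05 at X = 0.538 (the root in 0 < X < 1).

X = 0.538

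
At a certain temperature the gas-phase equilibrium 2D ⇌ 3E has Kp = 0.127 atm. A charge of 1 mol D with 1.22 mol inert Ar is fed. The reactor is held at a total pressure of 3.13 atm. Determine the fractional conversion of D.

X = 0.251

Take 1 mol D as basis and let X be its fractional conversion, so ξ = 0.5X.
Species balance: n_D = 1 − X; n_E = 1.5X; n_I = 1.22 (inert).
Summing: n_T = 2.22 + 0.5X.
Mole fractions y_i = n_i/n_T; Kp = p_E^3 / (p_D^2) with p_i = y_i·P.
Substituting and setting equal to 0.127 atm gives a polynomial in X; the root in (0,1) is X = 0.251.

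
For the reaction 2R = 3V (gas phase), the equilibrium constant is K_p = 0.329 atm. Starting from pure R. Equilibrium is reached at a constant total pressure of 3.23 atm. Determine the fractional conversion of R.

X = 0.264

Take 1 mol R as basis and let X be its fractional conversion, so ξ = 0.5X.
At extent ξ: n_R = 1 − X; n_V = 1.5X.
Summing: n_T = 1 + 0.5X.
With p_i = (n_i/n_T)P, K_p = p_V^3 / (p_R^2).
Substituting and setting equal to 0.329 atm gives a polynomial in X; the root in (0,1) is X = 0.264.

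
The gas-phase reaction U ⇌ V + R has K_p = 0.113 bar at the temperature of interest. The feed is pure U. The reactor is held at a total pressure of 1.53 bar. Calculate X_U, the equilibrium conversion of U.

X = 0.262

Let X = conversion of U (basis 1 mol U); extent of reaction ξ = X.
Moles: n_U = 1 − X; n_V = X; n_R = X.
n_T = Σnᵢ = 1 + X.
y_i = n_i/n_T, p_i = y_i·P. K_p = p_V p_R / (p_U).
Substituting and setting equal to 0.113 bar gives a polynomial in X; the root in (0,1) is X = 0.262.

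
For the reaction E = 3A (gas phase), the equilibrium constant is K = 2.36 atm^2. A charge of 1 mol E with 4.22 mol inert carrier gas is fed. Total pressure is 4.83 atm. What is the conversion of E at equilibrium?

Basis: 1 mol E initially; let X = conversion of E. Extent ξ = X.
Mole table: n_E = 1 − X; n_A = 3X; n_I = 4.22 (inert).
Total moles n_T = 5.22 + 2X.
Mole fractions y_i = n_i/n_T; K = p_A^3 / (p_E) with p_i = y_i·P.
Substituting and setting equal to 2.36 atm^2 gives a polynomial in X; the root in (0,1) is X = 0.429.

X = 0.429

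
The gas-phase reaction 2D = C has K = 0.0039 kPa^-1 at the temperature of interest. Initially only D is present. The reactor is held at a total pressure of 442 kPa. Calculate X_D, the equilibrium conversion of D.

X = 0.644

Basis: 1 mol D initially; let X = conversion of D. Extent ξ = 0.5X.
Species balance: n_D = 1 − X; n_C = 0.5X.
Summing: n_T = 1 − 0.5X.
With p_i = (n_i/n_T)P, K = p_C / (p_D^2).
Setting this equal to 0.0039 kPa^-1 and taking the physical root (0 < X < 1) gives X = 0.644.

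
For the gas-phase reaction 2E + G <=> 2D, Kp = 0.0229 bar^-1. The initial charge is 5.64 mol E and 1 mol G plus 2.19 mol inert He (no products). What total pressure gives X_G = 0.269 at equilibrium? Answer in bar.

Let X = conversion of G (basis 1 mol G); extent of reaction ξ = X.
Mole table: n_E = 5.64 − 2X; n_G = 1 − X; n_D = 2X; n_I = 2.19 (inert).
n_T = Σnᵢ = 8.83 − X.
Kp = p_D^2 / (p_E^2 p_G) with p_i = (n_i/n_T)·P.
At X = 0.269: the mole-fraction product g(X) = Π y_i^ν_i = 0.1302. Since Kp = g(X)·P^{-1}, P = (g/Kp)^(1/1) = (0.1302/0.0229)^(1/1) = 5.69 bar.

P = 5.69 bar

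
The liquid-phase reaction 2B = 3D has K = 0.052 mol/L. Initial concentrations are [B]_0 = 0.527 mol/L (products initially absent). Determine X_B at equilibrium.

Let X = conversion of B; extent ξ = 0.527X/2 mol/L.
Concentrations: [B] = 0.527 − 0.527X; [D] = 0.79X.
K = [D]^3 / ([B]^2).
Equating to 0.052 mol/L: the physical root is X = 0.254.

X = 0.254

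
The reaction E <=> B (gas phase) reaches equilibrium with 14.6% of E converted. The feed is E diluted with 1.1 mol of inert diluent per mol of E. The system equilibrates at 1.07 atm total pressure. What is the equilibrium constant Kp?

Basis: 1 mol E initially; let X = conversion of E. Extent ξ = X.
Species balance: n_E = 1 − X; n_B = X; n_I = 1.1 (inert).
Total moles n_T = 2.1 (Δν = 0, constant).
At X = 0.146: n_E = 0.854, n_B = 0.146, n_T = 2.1.
p_i = (n_i/n_T)·P. Kp = p_B / (p_E) = 0.171.

Kp = 0.171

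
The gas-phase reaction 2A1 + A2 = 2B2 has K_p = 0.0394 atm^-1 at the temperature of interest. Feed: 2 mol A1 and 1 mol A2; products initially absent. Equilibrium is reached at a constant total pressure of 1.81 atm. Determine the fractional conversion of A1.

Basis: 2 mol A1 initially; let X = conversion of A1. Extent ξ = X.
Moles: n_A1 = 2 − 2X; n_A2 = 1 − X; n_B2 = 2X.
n_T = Σnᵢ = 3 − X.
With p_i = (n_i/n_T)P, K_p = p_B2^2 / (p_A1^2 p_A2).
Setting this equal to 0.0394 atm^-1 and taking the physical root (0 < X < 1) gives X = 0.128.

X = 0.128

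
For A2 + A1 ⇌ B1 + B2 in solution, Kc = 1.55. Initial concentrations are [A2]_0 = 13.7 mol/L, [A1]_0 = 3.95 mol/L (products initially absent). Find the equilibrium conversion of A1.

X = 0.831

Let X = conversion of A1; extent ξ = 3.95·X mol/L.
Concentrations: [A2] = 13.7 − 3.95X; [A1] = 3.95 − 3.95X; [B1] = 3.95X; [B2] = 3.95X.
Kc = [B1] [B2] / ([A2] [A1]).
Solving Kc = 1.55 for X ∈ (0,1): X = 0.831.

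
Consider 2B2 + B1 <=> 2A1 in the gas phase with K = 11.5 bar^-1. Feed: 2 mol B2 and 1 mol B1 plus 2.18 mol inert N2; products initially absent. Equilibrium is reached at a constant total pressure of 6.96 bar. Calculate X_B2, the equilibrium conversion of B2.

Take 2 mol B2 as basis and let X be its fractional conversion, so ξ = X.
At extent ξ: n_B2 = 2 − 2X; n_B1 = 1 − X; n_A1 = 2X; n_I = 2.18 (inert).
n_T = Σnᵢ = 5.18 − X.
Mole fractions y_i = n_i/n_T; K = p_A1^2 / (p_B2^2 p_B1) with p_i = y_i·P.
This yields a degree-3 equation in X; solving on (0,1), X = 0.699.

X = 0.699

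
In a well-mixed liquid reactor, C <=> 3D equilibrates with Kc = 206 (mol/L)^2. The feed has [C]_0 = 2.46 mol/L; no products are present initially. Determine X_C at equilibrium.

X = 0.713

Let X = conversion of C; extent ξ = 2.46·X mol/L.
Concentrations: [C] = 2.46 − 2.46X; [D] = 7.38X.
Kc = [D]^3 / ([C]).
Setting equal to 206 and solving for X on (0,1) gives X = 0.713.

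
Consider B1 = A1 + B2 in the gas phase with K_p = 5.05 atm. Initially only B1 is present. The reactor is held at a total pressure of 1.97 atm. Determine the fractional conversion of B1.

X = 0.848

Let X = conversion of B1 (basis 1 mol B1); extent of reaction ξ = X.
Moles: n_B1 = 1 − X; n_A1 = X; n_B2 = X.
n_T = Σnᵢ = 1 + X.
Mole fractions y_i = n_i/n_T; K_p = p_A1 p_B2 / (p_B1) with p_i = y_i·P.
Substituting and setting equal to 5.05 atm gives a polynomial in X; the root in (0,1) is X = 0.848.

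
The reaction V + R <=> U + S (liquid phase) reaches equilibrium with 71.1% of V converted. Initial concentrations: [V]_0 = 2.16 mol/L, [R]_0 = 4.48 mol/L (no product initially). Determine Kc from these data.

Kc = 1.28

Let X = conversion of V.
Concentrations: [V] = 2.16 − 2.16X; [R] = 4.48 − 2.16X; [U] = 2.16X; [S] = 2.16X.
At X = 0.711: [V] = 0.624, [R] = 2.94, [U] = 1.54, [S] = 1.54.
Kc = [U] [S] / ([V] [R]) = 1.28.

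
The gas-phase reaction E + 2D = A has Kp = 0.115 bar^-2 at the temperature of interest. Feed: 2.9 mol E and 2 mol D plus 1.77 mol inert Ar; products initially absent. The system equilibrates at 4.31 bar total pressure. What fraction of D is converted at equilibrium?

X = 0.297

Let X = conversion of D (basis 2 mol D); extent of reaction ξ = X.
Mole table: n_E = 2.9 − X; n_D = 2 − 2X; n_A = X; n_I = 1.77 (inert).
Summing: n_T = 6.67 − 2X.
y_i = n_i/n_T, p_i = y_i·P. Kp = p_A / (p_E p_D^2).
Substituting and setting equal to 0.115 bar^-2 gives a polynomial in X; the root in (0,1) is X = 0.297.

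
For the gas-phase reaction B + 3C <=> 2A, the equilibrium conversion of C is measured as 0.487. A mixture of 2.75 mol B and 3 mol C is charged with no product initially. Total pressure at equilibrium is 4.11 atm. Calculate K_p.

K_p = 0.155 atm^-2

Take 3 mol C as basis and let X be its fractional conversion, so ξ = X.
At extent ξ: n_B = 2.75 − X; n_C = 3 − 3X; n_A = 2X.
Total moles n_T = 5.75 − 2X.
At X = 0.487: n_B = 2.26, n_C = 1.54, n_A = 0.974, n_T = 4.78.
p_i = (n_i/n_T)·P. K_p = p_A^2 / (p_B p_C^3) = 0.155 atm^-2.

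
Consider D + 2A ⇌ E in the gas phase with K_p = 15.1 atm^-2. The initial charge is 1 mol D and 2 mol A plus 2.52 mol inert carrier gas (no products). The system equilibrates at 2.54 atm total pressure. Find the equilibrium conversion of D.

Take 1 mol D as basis and let X be its fractional conversion, so ξ = X.
Species balance: n_D = 1 − X; n_A = 2 − 2X; n_E = X; n_I = 2.52 (inert).
Total moles n_T = 5.52 − 2X.
Mole fractions y_i = n_i/n_T; K_p = p_E / (p_D p_A^2) with p_i = y_i·P.
This yields a degree-3 equation in X; solving on (0,1), X = 0.688.

X = 0.688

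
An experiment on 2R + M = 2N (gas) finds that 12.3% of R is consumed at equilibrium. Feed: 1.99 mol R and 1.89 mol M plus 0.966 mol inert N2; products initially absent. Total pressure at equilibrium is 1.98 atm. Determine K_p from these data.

Basis: 1.99 mol R initially; let X = conversion of R. Extent ξ = 0.995X.
At extent ξ: n_R = 1.99 − 1.99X; n_M = 1.89 − 0.995X; n_N = 1.99X; n_I = 0.966 (inert).
n_T = Σnᵢ = 4.85 − 0.995X.
At X = 0.123: n_R = 1.75, n_M = 1.77, n_N = 0.245, n_T = 4.72.
p_i = (n_i/n_T)·P. K_p = p_N^2 / (p_R^2 p_M) = 0.0265 atm^-1.

K_p = 0.0265 atm^-1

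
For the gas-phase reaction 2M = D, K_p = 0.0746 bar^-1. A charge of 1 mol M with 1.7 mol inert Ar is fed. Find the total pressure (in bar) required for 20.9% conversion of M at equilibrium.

Take 1 mol M as basis and let X be its fractional conversion, so ξ = 0.5X.
Moles: n_M = 1 − X; n_D = 0.5X; n_I = 1.7 (inert).
Summing: n_T = 2.7 − 0.5X.
K_p = p_D / (p_M^2) with p_i = (n_i/n_T)·P.
At X = 0.209: the mole-fraction product g(X) = Π y_i^ν_i = 0.4335. Since K_p = g(X)·P^{-1}, P = (g/K_p)^(1/1) = (0.4335/0.0746)^(1/1) = 5.81 bar.

P = 5.81 bar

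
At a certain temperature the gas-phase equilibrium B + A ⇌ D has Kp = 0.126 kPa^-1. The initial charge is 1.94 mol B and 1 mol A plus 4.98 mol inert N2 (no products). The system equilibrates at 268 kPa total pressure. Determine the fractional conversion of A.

X = 0.840

Take 1 mol A as basis and let X be its fractional conversion, so ξ = X.
Mole table: n_B = 1.94 − X; n_A = 1 − X; n_D = X; n_I = 4.98 (inert).
n_T = Σnᵢ = 7.92 − X.
With p_i = (n_i/n_T)P, Kp = p_D / (p_B p_A).
This yields a degree-2 equation in X; solving on (0,1), X = 0.840.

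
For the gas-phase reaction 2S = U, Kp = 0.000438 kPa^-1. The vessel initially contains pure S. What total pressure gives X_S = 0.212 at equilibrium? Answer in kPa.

P = 348 kPa

Basis: 1 mol S initially; let X = conversion of S. Extent ξ = 0.5X.
At extent ξ: n_S = 1 − X; n_U = 0.5X.
Total moles n_T = 1 − 0.5X.
Kp = p_U / (p_S^2) with p_i = (n_i/n_T)·P.
At X = 0.212: the mole-fraction product g(X) = Π y_i^ν_i = 0.1526. Since Kp = g(X)·P^{-1}, P = (g/Kp)^(1/1) = (0.1526/0.000438)^(1/1) = 348 kPa.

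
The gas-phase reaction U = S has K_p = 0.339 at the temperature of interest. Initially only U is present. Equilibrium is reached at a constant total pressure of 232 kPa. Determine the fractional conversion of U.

Take 1 mol U as basis and let X be its fractional conversion, so ξ = X.
Mole table: n_U = 1 − X; n_S = X.
Total moles n_T = 1 (Δν = 0, constant).
With p_i = (n_i/n_T)P, K_p = p_S / (p_U).
This yields a degree-1 equation in X; solving on (0,1), X = 0.253.

X = 0.253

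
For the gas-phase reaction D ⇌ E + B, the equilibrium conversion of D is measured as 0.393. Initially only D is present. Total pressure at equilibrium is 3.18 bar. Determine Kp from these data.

Kp = 0.581 bar

Let X = conversion of D (basis 1 mol D); extent of reaction ξ = X.
Mole table: n_D = 1 − X; n_E = X; n_B = X.
Summing: n_T = 1 + X.
At X = 0.393: n_D = 0.607, n_E = 0.393, n_B = 0.393, n_T = 1.39.
p_i = (n_i/n_T)·P. Kp = p_E p_B / (p_D) = 0.581 bar.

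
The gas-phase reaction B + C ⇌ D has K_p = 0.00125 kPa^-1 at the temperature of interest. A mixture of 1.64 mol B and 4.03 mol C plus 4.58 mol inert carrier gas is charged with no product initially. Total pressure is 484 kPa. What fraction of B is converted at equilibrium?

Take 1.64 mol B as basis and let X be its fractional conversion, so ξ = 1.64X.
Moles: n_B = 1.64 − 1.64X; n_C = 4.03 − 1.64X; n_D = 1.64X; n_I = 4.58 (inert).
Summing: n_T = 10.2 − 1.64X.
With p_i = (n_i/n_T)P, K_p = p_D / (p_B p_C).
Equating to 0.00125 kPa^-1 and solving on 0 < X < 1: X = 0.185.

X = 0.185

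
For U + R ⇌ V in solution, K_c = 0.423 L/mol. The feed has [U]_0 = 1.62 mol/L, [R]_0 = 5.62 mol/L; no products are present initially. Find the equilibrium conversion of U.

X = 0.658

Let X = conversion of U; extent ξ = 1.62·X mol/L.
Concentrations: [U] = 1.62 − 1.62X; [R] = 5.62 − 1.62X; [V] = 1.62X.
K_c = [V] / ([U] [R]).
This equals 0.423 at X = 0.658 (the root in 0 < X < 1).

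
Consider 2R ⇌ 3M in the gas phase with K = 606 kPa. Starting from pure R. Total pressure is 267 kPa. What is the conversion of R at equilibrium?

Let X = conversion of R (basis 1 mol R); extent of reaction ξ = 0.5X.
Moles: n_R = 1 − X; n_M = 1.5X.
Total moles n_T = 1 + 0.5X.
Mole fractions y_i = n_i/n_T; K = p_M^3 / (p_R^2) with p_i = y_i·P.
This yields a degree-3 equation in X; solving on (0,1), X = 0.554.

X = 0.554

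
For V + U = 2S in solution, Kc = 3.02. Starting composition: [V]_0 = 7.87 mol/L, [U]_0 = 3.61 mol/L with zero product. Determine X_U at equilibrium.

Let X = conversion of U; extent ξ = 3.61·X mol/L.
Concentrations: [V] = 7.87 − 3.61X; [U] = 3.61 − 3.61X; [S] = 7.22X.
Kc = [S]^2 / ([V] [U]).
This equals 3.02 at X = 0.643 (the root in 0 < X < 1).

X = 0.643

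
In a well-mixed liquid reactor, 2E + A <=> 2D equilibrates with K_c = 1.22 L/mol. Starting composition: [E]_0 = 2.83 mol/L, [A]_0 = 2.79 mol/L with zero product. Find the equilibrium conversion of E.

X = 0.606

Let X = conversion of E; extent ξ = 2.83X/2 mol/L.
Concentrations: [E] = 2.83 − 2.83X; [A] = 2.79 − 1.42X; [D] = 2.83X.
K_c = [D]^2 / ([E]^2 [A]).
Equating to 1.22 L/mol: the physical root is X = 0.606.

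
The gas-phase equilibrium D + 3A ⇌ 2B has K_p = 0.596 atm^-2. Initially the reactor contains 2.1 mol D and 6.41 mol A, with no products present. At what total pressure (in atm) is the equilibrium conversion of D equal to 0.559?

P = 3.97 atm

Let X = conversion of D (basis 2.1 mol D); extent of reaction ξ = 2.1X.
At extent ξ: n_D = 2.1 − 2.1X; n_A = 6.41 − 6.3X; n_B = 4.2X.
Total moles n_T = 8.51 − 4.2X.
K_p = p_B^2 / (p_D p_A^3) with p_i = (n_i/n_T)·P.
At X = 0.559: the mole-fraction product g(X) = Π y_i^ν_i = 9.38. Since K_p = g(X)·P^{-2}, P = (g/K_p)^(1/2) = (9.38/0.596)^(1/2) = 3.97 atm.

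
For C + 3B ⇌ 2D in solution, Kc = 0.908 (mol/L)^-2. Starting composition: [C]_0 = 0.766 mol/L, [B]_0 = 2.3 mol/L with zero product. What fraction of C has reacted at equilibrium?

Let X = conversion of C; extent ξ = 0.766·X mol/L.
Concentrations: [C] = 0.766 − 0.766X; [B] = 2.3 − 2.3X; [D] = 1.53X.
Kc = [D]^2 / ([C] [B]^3).
Setting equal to 0.908 and solving for X on (0,1) gives X = 0.492.

X = 0.492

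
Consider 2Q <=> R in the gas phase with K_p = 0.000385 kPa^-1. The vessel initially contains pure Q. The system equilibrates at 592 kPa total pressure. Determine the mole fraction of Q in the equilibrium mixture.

y_Q = 0.839

Basis: 1 mol Q initially; let X = conversion of Q. Extent ξ = 0.5X.
Mole table: n_Q = 1 − X; n_R = 0.5X.
Total moles n_T = 1 − 0.5X.
With p_i = (n_i/n_T)P, K_p = p_R / (p_Q^2).
Setting this equal to 0.000385 kPa^-1 and taking the physical root (0 < X < 1) gives X = 0.277.
Then n_Q = 0.723, n_T = 0.862, so y_Q = 0.839.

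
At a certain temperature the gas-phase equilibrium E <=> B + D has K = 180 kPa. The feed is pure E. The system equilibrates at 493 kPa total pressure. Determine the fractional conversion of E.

X = 0.517

Basis: 1 mol E initially; let X = conversion of E. Extent ξ = X.
At extent ξ: n_E = 1 − X; n_B = X; n_D = X.
Total moles n_T = 1 + X.
y_i = n_i/n_T, p_i = y_i·P. K = p_B p_D / (p_E).
This yields a degree-2 equation in X; solving on (0,1), X = 0.517.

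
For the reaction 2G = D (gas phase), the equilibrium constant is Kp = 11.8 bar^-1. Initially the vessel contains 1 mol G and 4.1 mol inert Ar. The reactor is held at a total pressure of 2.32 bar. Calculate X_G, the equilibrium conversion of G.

Take 1 mol G as basis and let X be its fractional conversion, so ξ = 0.5X.
Moles: n_G = 1 − X; n_D = 0.5X; n_I = 4.1 (inert).
n_T = Σnᵢ = 5.1 − 0.5X.
With p_i = (n_i/n_T)P, Kp = p_D / (p_G^2).
Setting this equal to 11.8 bar^-1 and taking the physical root (0 < X < 1) gives X = 0.746.

X = 0.746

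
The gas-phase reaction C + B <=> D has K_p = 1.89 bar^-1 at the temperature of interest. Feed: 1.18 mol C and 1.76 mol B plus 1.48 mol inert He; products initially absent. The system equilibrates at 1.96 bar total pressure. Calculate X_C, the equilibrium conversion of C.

X = 0.526

Let X = conversion of C (basis 1.18 mol C); extent of reaction ξ = 1.18X.
Mole table: n_C = 1.18 − 1.18X; n_B = 1.76 − 1.18X; n_D = 1.18X; n_I = 1.48 (inert).
Summing: n_T = 4.42 − 1.18X.
Mole fractions y_i = n_i/n_T; K_p = p_D / (p_C p_B) with p_i = y_i·P.
Substituting and setting equal to 1.89 bar^-1 gives a polynomial in X; the root in (0,1) is X = 0.526.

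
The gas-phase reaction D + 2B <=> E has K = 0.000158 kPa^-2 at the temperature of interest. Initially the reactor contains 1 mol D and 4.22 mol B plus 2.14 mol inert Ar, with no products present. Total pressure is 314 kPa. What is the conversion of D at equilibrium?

Take 1 mol D as basis and let X be its fractional conversion, so ξ = X.
Mole table: n_D = 1 − X; n_B = 4.22 − 2X; n_E = X; n_I = 2.14 (inert).
Total moles n_T = 7.36 − 2X.
y_i = n_i/n_T, p_i = y_i·P. K = p_E / (p_D p_B^2).
Substituting and setting equal to 0.000158 kPa^-2 gives a polynomial in X; the root in (0,1) is X = 0.768.

X = 0.768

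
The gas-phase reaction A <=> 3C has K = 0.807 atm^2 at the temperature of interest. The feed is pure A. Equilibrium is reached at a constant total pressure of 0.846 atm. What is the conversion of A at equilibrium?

Basis: 1 mol A initially; let X = conversion of A. Extent ξ = X.
Species balance: n_A = 1 − X; n_C = 3X.
Summing: n_T = 1 + 2X.
Mole fractions y_i = n_i/n_T; K = p_C^3 / (p_A) with p_i = y_i·P.
Setting this equal to 0.807 atm^2 and taking the physical root (0 < X < 1) gives X = 0.435.

X = 0.435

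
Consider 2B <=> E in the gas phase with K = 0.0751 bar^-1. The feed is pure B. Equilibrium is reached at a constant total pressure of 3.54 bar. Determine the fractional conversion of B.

X = 0.304

Take 1 mol B as basis and let X be its fractional conversion, so ξ = 0.5X.
Species balance: n_B = 1 − X; n_E = 0.5X.
Total moles n_T = 1 − 0.5X.
Mole fractions y_i = n_i/n_T; K = p_E / (p_B^2) with p_i = y_i·P.
Equating to 0.0751 bar^-1 and solving on 0 < X < 1: X = 0.304.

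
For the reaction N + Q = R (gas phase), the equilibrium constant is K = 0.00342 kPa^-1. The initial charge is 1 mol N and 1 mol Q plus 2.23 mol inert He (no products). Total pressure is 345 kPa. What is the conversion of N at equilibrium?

Let X = conversion of N (basis 1 mol N); extent of reaction ξ = X.
Moles: n_N = 1 − X; n_Q = 1 − X; n_R = X; n_I = 2.23 (inert).
Total moles n_T = 4.23 − X.
y_i = n_i/n_T, p_i = y_i·P. K = p_R / (p_N p_Q).
Substituting and setting equal to 0.00342 kPa^-1 gives a polynomial in X; the root in (0,1) is X = 0.191.

X = 0.191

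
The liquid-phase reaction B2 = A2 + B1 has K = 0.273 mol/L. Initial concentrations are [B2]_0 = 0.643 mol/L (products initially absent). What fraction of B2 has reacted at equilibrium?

Let X = conversion of B2; extent ξ = 0.643·X mol/L.
Concentrations: [B2] = 0.643 − 0.643X; [A2] = 0.643X; [B1] = 0.643X.
K = [A2] [B1] / ([B2]).
Setting equal to 0.273 and solving for X on (0,1) gives X = 0.473.

X = 0.473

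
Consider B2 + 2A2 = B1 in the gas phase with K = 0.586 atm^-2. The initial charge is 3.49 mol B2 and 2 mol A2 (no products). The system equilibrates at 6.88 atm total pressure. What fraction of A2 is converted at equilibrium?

X = 0.799

Basis: 2 mol A2 initially; let X = conversion of A2. Extent ξ = X.
Species balance: n_B2 = 3.49 − X; n_A2 = 2 − 2X; n_B1 = X.
n_T = Σnᵢ = 5.49 − 2X.
Mole fractions y_i = n_i/n_T; K = p_B1 / (p_B2 p_A2^2) with p_i = y_i·P.
This yields a degree-3 equation in X; solving on (0,1), X = 0.799.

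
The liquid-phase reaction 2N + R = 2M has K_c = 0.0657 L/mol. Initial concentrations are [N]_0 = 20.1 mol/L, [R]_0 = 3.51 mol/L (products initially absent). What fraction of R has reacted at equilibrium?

X = 0.640

Let X = conversion of R; extent ξ = 3.51·X mol/L.
Concentrations: [N] = 20.1 − 7.02X; [R] = 3.51 − 3.51X; [M] = 7.02X.
K_c = [M]^2 / ([N]^2 [R]).
This equals 0.0657 at X = 0.640 (the root in 0 < X < 1).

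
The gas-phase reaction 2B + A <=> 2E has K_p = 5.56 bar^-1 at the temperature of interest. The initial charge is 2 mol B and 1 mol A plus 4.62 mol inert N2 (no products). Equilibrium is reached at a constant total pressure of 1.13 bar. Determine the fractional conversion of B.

X = 0.416

Let X = conversion of B (basis 2 mol B); extent of reaction ξ = X.
Mole table: n_B = 2 − 2X; n_A = 1 − X; n_E = 2X; n_I = 4.62 (inert).
Summing: n_T = 7.62 − X.
y_i = n_i/n_T, p_i = y_i·P. K_p = p_E^2 / (p_B^2 p_A).
Substituting and setting equal to 5.56 bar^-1 gives a polynomial in X; the root in (0,1) is X = 0.416.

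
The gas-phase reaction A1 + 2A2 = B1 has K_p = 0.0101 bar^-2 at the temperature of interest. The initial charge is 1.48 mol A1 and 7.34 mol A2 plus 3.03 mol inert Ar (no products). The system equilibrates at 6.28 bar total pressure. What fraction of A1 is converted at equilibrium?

X = 0.128

Basis: 1.48 mol A1 initially; let X = conversion of A1. Extent ξ = 1.48X.
Moles: n_A1 = 1.48 − 1.48X; n_A2 = 7.34 − 2.96X; n_B1 = 1.48X; n_I = 3.03 (inert).
Summing: n_T = 11.8 − 2.96X.
With p_i = (n_i/n_T)P, K_p = p_B1 / (p_A1 p_A2^2).
Substituting and setting equal to 0.0101 bar^-2 gives a polynomial in X; the root in (0,1) is X = 0.128.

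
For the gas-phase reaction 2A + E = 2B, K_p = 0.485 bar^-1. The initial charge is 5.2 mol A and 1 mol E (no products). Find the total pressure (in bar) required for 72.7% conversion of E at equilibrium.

Basis: 1 mol E initially; let X = conversion of E. Extent ξ = X.
Species balance: n_A = 5.2 − 2X; n_E = 1 − X; n_B = 2X.
n_T = Σnᵢ = 6.2 − X.
K_p = p_B^2 / (p_A^2 p_E) with p_i = (n_i/n_T)·P.
At X = 0.727: the mole-fraction product g(X) = Π y_i^ν_i = 3.02. Since K_p = g(X)·P^{-1}, P = (g/K_p)^(1/1) = (3.02/0.485)^(1/1) = 6.23 bar.

P = 6.23 bar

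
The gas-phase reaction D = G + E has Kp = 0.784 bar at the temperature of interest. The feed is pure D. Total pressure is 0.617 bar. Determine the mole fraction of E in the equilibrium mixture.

Let X = conversion of D (basis 1 mol D); extent of reaction ξ = X.
Species balance: n_D = 1 − X; n_G = X; n_E = X.
Summing: n_T = 1 + X.
With p_i = (n_i/n_T)P, Kp = p_G p_E / (p_D).
Substituting and setting equal to 0.784 bar gives a polynomial in X; the root in (0,1) is X = 0.748.
Then n_E = 0.748, n_T = 1.75, so y_E = 0.428.

y_E = 0.428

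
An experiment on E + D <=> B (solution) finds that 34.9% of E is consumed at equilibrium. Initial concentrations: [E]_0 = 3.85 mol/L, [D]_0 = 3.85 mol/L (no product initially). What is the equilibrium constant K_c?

K_c = 0.214 L/mol

Let X = conversion of E.
Concentrations: [E] = 3.85 − 3.85X; [D] = 3.85 − 3.85X; [B] = 3.85X.
At X = 0.349: [E] = 2.51, [D] = 2.51, [B] = 1.34.
K_c = [B] / ([E] [D]) = 0.214 L/mol.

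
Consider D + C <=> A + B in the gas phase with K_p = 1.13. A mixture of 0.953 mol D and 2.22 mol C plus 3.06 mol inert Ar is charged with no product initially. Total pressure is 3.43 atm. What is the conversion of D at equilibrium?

X = 0.717

Take 0.953 mol D as basis and let X be its fractional conversion, so ξ = 0.953X.
Species balance: n_D = 0.953 − 0.953X; n_C = 2.22 − 0.953X; n_A = 0.953X; n_B = 0.953X; n_I = 3.06 (inert).
n_T stays at 6.23 (no change in mole number).
y_i = n_i/n_T, p_i = y_i·P. K_p = p_A p_B / (p_D p_C).
Equating to 1.13 and solving on 0 < X < 1: X = 0.717.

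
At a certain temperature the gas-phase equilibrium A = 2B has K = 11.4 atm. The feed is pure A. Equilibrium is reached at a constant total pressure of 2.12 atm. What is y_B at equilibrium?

y_B = 0.862

Let X = conversion of A (basis 1 mol A); extent of reaction ξ = X.
Moles: n_A = 1 − X; n_B = 2X.
Summing: n_T = 1 + X.
y_i = n_i/n_T, p_i = y_i·P. K = p_B^2 / (p_A).
Equating to 11.4 atm and solving on 0 < X < 1: X = 0.757.
Then n_B = 1.51, n_T = 1.76, so y_B = 0.862.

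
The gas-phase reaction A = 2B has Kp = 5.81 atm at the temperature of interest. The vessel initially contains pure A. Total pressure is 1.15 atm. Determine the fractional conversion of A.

Take 1 mol A as basis and let X be its fractional conversion, so ξ = X.
Mole table: n_A = 1 − X; n_B = 2X.
Total moles n_T = 1 + X.
With p_i = (n_i/n_T)P, Kp = p_B^2 / (p_A).
Equating to 5.81 atm and solving on 0 < X < 1: X = 0.747.

X = 0.747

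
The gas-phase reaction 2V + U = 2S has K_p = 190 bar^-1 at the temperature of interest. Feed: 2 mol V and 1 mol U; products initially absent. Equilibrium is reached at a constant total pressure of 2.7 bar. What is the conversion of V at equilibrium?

Basis: 2 mol V initially; let X = conversion of V. Extent ξ = X.
At extent ξ: n_V = 2 − 2X; n_U = 1 − X; n_S = 2X.
n_T = Σnᵢ = 3 − X.
With p_i = (n_i/n_T)P, K_p = p_S^2 / (p_V^2 p_U).
Substituting and setting equal to 190 bar^-1 gives a polynomial in X; the root in (0,1) is X = 0.855.

X = 0.855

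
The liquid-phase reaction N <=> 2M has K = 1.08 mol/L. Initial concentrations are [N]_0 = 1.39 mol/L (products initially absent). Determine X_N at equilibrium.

X = 0.354

Let X = conversion of N; extent ξ = 1.39·X mol/L.
Concentrations: [N] = 1.39 − 1.39X; [M] = 2.78X.
K = [M]^2 / ([N]).
Solving K = 1.08 for X ∈ (0,1): X = 0.354.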